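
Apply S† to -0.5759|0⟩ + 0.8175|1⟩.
-0.5759|0⟩ - 0.8175i|1⟩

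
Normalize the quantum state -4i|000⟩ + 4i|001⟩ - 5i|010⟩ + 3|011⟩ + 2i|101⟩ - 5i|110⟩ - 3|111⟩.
-0.3922i|000⟩ + 0.3922i|001⟩ - 0.4903i|010⟩ + 0.2942|011⟩ + 0.1961i|101⟩ - 0.4903i|110⟩ - 0.2942|111⟩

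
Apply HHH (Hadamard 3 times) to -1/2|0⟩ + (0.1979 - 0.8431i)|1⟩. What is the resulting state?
(-0.2136 - 0.5962i)|0⟩ + (-0.4935 + 0.5962i)|1⟩

H² = I, so H^3 = H: a single Hadamard. With (a, b) = (-1/2, (0.1979 - 0.8431i)), H gives ((a + b)/√2, (a − b)/√2) = ((-0.2136 - 0.5962i), (-0.4935 + 0.5962i)).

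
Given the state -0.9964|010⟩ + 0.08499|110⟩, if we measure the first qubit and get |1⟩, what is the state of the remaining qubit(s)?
|10⟩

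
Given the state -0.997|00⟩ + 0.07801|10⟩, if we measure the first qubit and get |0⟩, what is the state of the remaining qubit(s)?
-|0⟩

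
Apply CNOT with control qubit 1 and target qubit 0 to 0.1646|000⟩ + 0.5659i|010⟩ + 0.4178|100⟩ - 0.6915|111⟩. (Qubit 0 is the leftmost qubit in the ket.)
0.1646|000⟩ - 0.6915|011⟩ + 0.4178|100⟩ + 0.5659i|110⟩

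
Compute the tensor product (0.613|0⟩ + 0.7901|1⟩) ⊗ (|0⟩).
0.613|00⟩ + 0.7901|10⟩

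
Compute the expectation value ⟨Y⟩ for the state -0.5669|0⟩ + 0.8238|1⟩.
0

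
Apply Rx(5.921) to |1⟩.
-0.1801i|0⟩ - 0.9836|1⟩

Rx(5.921) = [[cos(θ/2), −i·sin(θ/2)], [−i·sin(θ/2), cos(θ/2)]]; θ = 5.921, cos(θ/2) ≈ -0.983647, sin(θ/2) ≈ 0.180104.
With a = amp(|0⟩) = 0 and b = amp(|1⟩) = 1:
new amp(|0⟩) = (-0.983647)·a + (-0.180104i)·b = -0.1801i
new amp(|1⟩) = (-0.180104i)·a + (-0.983647)·b = -0.9836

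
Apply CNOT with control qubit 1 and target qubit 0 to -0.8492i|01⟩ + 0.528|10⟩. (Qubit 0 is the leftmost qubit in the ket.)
0.528|10⟩ - 0.8492i|11⟩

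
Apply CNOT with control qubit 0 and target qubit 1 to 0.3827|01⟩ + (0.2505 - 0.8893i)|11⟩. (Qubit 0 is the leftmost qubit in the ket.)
0.3827|01⟩ + (0.2505 - 0.8893i)|10⟩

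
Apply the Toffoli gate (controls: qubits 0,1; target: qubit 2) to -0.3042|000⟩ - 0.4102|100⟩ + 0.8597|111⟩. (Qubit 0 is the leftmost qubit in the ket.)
-0.3042|000⟩ - 0.4102|100⟩ + 0.8597|110⟩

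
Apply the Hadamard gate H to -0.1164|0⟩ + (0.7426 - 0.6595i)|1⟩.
(0.4428 - 0.4663i)|0⟩ + (-0.6074 + 0.4663i)|1⟩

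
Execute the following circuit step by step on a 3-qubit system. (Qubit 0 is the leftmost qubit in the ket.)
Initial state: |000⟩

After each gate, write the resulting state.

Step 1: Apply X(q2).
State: |001⟩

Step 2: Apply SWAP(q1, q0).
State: |001⟩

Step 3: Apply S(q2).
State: i|001⟩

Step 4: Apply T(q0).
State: i|001⟩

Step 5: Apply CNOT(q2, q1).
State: i|011⟩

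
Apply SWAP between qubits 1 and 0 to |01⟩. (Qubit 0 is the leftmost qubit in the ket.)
|10⟩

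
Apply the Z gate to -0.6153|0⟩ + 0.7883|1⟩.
-0.6153|0⟩ - 0.7883|1⟩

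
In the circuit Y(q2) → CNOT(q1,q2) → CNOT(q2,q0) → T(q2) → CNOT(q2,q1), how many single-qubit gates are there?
2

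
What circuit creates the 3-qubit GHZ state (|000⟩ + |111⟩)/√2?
H(q0) → CNOT(q0,q1) → CNOT(q0,q2)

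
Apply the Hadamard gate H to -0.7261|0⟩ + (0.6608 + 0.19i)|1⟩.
(-0.04617 + 0.1344i)|0⟩ + (-0.9807 - 0.1344i)|1⟩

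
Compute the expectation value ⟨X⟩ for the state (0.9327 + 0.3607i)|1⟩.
0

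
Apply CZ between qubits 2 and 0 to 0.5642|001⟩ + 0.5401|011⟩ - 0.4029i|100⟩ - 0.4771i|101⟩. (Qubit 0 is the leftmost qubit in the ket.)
0.5642|001⟩ + 0.5401|011⟩ - 0.4029i|100⟩ + 0.4771i|101⟩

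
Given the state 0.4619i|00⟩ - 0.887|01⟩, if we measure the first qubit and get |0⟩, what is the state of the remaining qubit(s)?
0.4619i|0⟩ - 0.8869|1⟩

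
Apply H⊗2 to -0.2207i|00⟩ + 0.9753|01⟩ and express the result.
(0.4877 - 0.1104i)|00⟩ + (-0.4877 - 0.1104i)|01⟩ + (0.4877 - 0.1104i)|10⟩ + (-0.4877 - 0.1104i)|11⟩

H⊗2 gives amp(|y⟩) = (1/2) Σ_x (−1)^(x·y) amp(|x⟩), where x·y is the number of positions in which both x and y have a 1.
|00⟩: (-0.2207i + 0.9753)/2 = (0.4877 - 0.1104i)
|01⟩: (-0.2207i - 0.9753)/2 = (-0.4877 - 0.1104i)
|10⟩: (-0.2207i + 0.9753)/2 = (0.4877 - 0.1104i)
|11⟩: (-0.2207i - 0.9753)/2 = (-0.4877 - 0.1104i)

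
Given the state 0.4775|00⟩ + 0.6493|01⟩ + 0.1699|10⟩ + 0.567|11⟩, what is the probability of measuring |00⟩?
0.228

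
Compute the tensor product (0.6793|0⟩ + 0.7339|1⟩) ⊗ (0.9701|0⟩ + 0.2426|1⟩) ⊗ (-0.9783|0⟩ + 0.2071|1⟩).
-0.6447|000⟩ + 0.1365|001⟩ - 0.1612|010⟩ + 0.03413|011⟩ - 0.6965|100⟩ + 0.1474|101⟩ - 0.1742|110⟩ + 0.03687|111⟩

amp(|b₁b₂…⟩) = product of the factor amplitudes for bits b₁, b₂, …; only kets whose every factor amplitude is nonzero survive.
|000⟩: (0.6793)(0.9701)(-0.9783) = -0.6447
|001⟩: (0.6793)(0.9701)(0.2071) = 0.1365
|010⟩: (0.6793)(0.2426)(-0.9783) = -0.1612
|011⟩: (0.6793)(0.2426)(0.2071) = 0.03413
|100⟩: (0.7339)(0.9701)(-0.9783) = -0.6965
|101⟩: (0.7339)(0.9701)(0.2071) = 0.1474
|110⟩: (0.7339)(0.2426)(-0.9783) = -0.1742
|111⟩: (0.7339)(0.2426)(0.2071) = 0.03687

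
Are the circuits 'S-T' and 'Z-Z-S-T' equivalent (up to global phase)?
Yes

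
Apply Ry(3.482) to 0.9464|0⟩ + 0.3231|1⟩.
-0.4787|0⟩ + 0.878|1⟩

Ry(3.482) = [[cos(θ/2), −sin(θ/2)], [sin(θ/2), cos(θ/2)]]; θ = 3.482, cos(θ/2) ≈ -0.169383, sin(θ/2) ≈ 0.98555.
With a = amp(|0⟩) = 0.9464 and b = amp(|1⟩) = 0.3231:
new amp(|0⟩) = (-0.169383)·a + (-0.98555)·b = -0.4787
new amp(|1⟩) = (0.98555)·a + (-0.169383)·b = 0.878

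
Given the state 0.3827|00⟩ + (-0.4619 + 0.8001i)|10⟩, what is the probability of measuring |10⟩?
0.8535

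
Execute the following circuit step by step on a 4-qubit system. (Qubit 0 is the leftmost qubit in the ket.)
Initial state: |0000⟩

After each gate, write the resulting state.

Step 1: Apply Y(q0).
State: i|1000⟩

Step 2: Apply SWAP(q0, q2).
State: i|0010⟩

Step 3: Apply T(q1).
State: i|0010⟩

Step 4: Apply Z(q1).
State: i|0010⟩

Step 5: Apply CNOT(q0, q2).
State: i|0010⟩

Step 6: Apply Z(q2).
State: -i|0010⟩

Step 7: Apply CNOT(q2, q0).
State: -i|1010⟩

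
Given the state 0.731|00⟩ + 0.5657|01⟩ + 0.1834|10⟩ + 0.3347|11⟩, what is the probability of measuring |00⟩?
0.5344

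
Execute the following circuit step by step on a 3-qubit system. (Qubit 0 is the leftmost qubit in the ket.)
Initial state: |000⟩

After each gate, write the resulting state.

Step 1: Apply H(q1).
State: 1/√2|000⟩ + 1/√2|010⟩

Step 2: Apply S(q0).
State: 1/√2|000⟩ + 1/√2|010⟩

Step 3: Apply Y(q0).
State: (1/√2)i|100⟩ + (1/√2)i|110⟩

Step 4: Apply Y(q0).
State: 1/√2|000⟩ + 1/√2|010⟩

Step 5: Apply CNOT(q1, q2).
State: 1/√2|000⟩ + 1/√2|011⟩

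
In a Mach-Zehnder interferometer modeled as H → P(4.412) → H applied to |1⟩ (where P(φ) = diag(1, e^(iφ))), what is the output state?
(0.6479 + 0.4776i)|0⟩ + (0.3521 - 0.4776i)|1⟩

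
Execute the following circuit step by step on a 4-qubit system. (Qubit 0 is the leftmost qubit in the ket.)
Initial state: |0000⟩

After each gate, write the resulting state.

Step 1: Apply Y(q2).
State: i|0010⟩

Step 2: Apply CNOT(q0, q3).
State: i|0010⟩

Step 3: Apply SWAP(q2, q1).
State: i|0100⟩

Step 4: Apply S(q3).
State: i|0100⟩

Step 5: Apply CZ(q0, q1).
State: i|0100⟩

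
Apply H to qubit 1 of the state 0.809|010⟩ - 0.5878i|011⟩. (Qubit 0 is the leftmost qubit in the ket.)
0.572|000⟩ - 0.4156i|001⟩ - 0.572|010⟩ + 0.4156i|011⟩

H on qubit 1 mixes each pair of kets that differ only in qubit 1: amplitudes (a, b) of (|…0…⟩, |…1…⟩) become ((a + b)/√2, (a − b)/√2). Kets absent from the input have amplitude 0.
(|000⟩, |010⟩): (a, b) = (0, 0.809) → (0.572, -0.572)
(|001⟩, |011⟩): (a, b) = (0, -0.5878i) → (-0.4156i, 0.4156i)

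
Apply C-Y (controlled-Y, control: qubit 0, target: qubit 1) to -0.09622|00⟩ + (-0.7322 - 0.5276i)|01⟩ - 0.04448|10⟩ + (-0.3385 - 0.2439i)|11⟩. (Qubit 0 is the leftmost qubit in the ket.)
-0.09622|00⟩ + (-0.7322 - 0.5276i)|01⟩ + (-0.2439 + 0.3385i)|10⟩ - 0.04448i|11⟩

C-Y leaves the control-|0⟩ kets |00⟩, |01⟩ unchanged and applies Y to qubit 1 on the control-|1⟩ pair (|10⟩, |11⟩).
Y = [[0, -i], [i, 0]].
With a = amp(|10⟩) = -0.04448 and b = amp(|11⟩) = (-0.3385 - 0.2439i):
new amp(|10⟩) = (-i)·b = (-0.2439 + 0.3385i)
new amp(|11⟩) = (i)·a = -0.04448i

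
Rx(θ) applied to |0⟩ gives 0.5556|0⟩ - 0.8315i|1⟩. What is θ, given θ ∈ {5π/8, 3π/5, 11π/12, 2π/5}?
5π/8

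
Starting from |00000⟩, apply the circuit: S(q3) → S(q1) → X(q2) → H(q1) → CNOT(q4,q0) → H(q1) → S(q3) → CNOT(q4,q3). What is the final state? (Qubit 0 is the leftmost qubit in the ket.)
|00100⟩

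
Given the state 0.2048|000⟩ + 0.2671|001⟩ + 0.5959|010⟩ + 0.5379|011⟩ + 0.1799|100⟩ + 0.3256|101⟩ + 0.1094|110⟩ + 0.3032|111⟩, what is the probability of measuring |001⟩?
0.07134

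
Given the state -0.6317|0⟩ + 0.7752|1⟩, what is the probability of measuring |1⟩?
0.6009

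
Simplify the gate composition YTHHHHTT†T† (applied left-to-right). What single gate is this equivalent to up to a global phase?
Y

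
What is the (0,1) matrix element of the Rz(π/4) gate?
0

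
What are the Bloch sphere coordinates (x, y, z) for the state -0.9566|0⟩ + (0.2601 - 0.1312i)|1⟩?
(-0.4976, 0.251, 0.8302)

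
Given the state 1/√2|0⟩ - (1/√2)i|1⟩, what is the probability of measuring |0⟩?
1/2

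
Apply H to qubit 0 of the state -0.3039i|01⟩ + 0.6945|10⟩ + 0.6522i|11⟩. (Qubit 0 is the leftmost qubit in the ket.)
0.4911|00⟩ + 0.2463i|01⟩ - 0.4911|10⟩ - 0.6761i|11⟩

H on qubit 0 mixes each pair of kets that differ only in qubit 0: amplitudes (a, b) of (|…0…⟩, |…1…⟩) become ((a + b)/√2, (a − b)/√2). Kets absent from the input have amplitude 0.
(|00⟩, |10⟩): (a, b) = (0, 0.6945) → (0.4911, -0.4911)
(|01⟩, |11⟩): (a, b) = (-0.3039i, 0.6522i) → (0.2463i, -0.6761i)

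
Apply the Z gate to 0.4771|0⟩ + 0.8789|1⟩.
0.4771|0⟩ - 0.8789|1⟩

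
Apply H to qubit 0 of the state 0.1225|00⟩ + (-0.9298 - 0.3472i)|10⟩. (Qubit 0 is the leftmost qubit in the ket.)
(-0.5708 - 0.2455i)|00⟩ + (0.7441 + 0.2455i)|10⟩

H on qubit 0 mixes each pair of kets that differ only in qubit 0: amplitudes (a, b) of (|…0…⟩, |…1…⟩) become ((a + b)/√2, (a − b)/√2). Kets absent from the input have amplitude 0.
(|00⟩, |10⟩): (a, b) = (0.1225, (-0.9298 - 0.3472i)) → ((-0.5708 - 0.2455i), (0.7441 + 0.2455i))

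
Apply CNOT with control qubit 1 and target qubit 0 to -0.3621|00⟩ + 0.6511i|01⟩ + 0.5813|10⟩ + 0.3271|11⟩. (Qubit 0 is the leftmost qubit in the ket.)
-0.3621|00⟩ + 0.3271|01⟩ + 0.5813|10⟩ + 0.6511i|11⟩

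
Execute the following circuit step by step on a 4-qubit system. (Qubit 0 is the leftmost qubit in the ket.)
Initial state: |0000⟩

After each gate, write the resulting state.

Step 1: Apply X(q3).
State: |0001⟩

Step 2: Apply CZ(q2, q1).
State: |0001⟩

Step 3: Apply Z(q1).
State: |0001⟩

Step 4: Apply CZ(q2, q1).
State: |0001⟩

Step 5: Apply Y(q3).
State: -i|0000⟩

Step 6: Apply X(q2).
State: -i|0010⟩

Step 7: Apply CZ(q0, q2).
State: -i|0010⟩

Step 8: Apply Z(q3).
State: -i|0010⟩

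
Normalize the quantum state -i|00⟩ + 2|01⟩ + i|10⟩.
-(1/√6)i|00⟩ + 0.8165|01⟩ + (1/√6)i|10⟩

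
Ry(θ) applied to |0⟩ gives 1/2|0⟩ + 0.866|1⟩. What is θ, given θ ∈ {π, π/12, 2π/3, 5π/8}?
2π/3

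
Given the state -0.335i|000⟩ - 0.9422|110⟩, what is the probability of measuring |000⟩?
0.1122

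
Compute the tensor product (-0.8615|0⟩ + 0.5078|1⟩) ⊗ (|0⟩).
-0.8615|00⟩ + 0.5078|10⟩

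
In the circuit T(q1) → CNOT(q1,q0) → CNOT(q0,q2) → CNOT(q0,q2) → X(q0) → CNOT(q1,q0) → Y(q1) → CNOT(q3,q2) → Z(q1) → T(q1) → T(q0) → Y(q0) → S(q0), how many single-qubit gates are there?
8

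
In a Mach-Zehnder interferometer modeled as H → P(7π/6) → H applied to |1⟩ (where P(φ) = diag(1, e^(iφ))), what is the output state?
(0.933 + 0.25i)|0⟩ + (0.06699 - 0.25i)|1⟩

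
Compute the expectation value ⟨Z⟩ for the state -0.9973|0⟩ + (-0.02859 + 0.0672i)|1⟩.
0.9893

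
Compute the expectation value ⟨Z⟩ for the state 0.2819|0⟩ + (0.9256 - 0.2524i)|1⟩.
-0.841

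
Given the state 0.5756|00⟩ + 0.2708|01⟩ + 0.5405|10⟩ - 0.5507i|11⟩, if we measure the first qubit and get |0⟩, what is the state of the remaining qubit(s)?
0.9049|0⟩ + 0.4257|1⟩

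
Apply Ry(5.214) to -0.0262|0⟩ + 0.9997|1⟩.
-0.4868|0⟩ - 0.8736|1⟩

Ry(5.214) = [[cos(θ/2), −sin(θ/2)], [sin(θ/2), cos(θ/2)]]; θ = 5.214, cos(θ/2) ≈ -0.860476, sin(θ/2) ≈ 0.509491.
With a = amp(|0⟩) = -0.0262 and b = amp(|1⟩) = 0.9997:
new amp(|0⟩) = (-0.860476)·a + (-0.509491)·b = -0.4868
new amp(|1⟩) = (0.509491)·a + (-0.860476)·b = -0.8736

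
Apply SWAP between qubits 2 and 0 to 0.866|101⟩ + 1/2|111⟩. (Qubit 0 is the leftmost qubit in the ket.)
0.866|101⟩ + 1/2|111⟩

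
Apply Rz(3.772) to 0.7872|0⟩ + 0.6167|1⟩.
(-0.244 - 0.7484i)|0⟩ + (-0.1912 + 0.5863i)|1⟩

Rz(3.772) = [[e^(−iθ/2), 0], [0, e^(iθ/2)]] with e^(±iθ/2) = cos(θ/2) ± i·sin(θ/2); θ = 3.772, cos(θ/2) ≈ -0.31001, sin(θ/2) ≈ 0.950733.
With a = amp(|0⟩) = 0.7872 and b = amp(|1⟩) = 0.6167:
new amp(|0⟩) = (-0.31001 - 0.950733i)·a = (-0.244 - 0.7484i)
new amp(|1⟩) = (-0.31001 + 0.950733i)·b = (-0.1912 + 0.5863i)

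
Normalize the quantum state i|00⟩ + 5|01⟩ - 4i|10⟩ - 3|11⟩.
0.14i|00⟩ + 0.7001|01⟩ - 0.5601i|10⟩ - 0.4201|11⟩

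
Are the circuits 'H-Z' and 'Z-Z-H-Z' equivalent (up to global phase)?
Yes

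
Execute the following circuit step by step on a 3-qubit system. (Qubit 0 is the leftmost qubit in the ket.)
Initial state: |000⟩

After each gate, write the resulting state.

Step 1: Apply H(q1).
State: 1/√2|000⟩ + 1/√2|010⟩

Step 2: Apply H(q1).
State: |000⟩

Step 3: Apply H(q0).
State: 1/√2|000⟩ + 1/√2|100⟩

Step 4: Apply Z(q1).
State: 1/√2|000⟩ + 1/√2|100⟩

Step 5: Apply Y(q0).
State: -(1/√2)i|000⟩ + (1/√2)i|100⟩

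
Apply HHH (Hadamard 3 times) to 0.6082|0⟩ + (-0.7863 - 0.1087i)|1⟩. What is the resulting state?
(-0.1259 - 0.07686i)|0⟩ + (0.9861 + 0.07686i)|1⟩

H² = I, so H^3 = H: a single Hadamard. With (a, b) = (0.6082, (-0.7863 - 0.1087i)), H gives ((a + b)/√2, (a − b)/√2) = ((-0.1259 - 0.07686i), (0.9861 + 0.07686i)).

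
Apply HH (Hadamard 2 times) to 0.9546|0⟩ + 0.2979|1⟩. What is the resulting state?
0.9546|0⟩ + 0.2979|1⟩

H² = I, so an even number of Hadamards cancels: H^2 = I and the state is unchanged.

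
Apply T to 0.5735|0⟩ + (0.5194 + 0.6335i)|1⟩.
0.5735|0⟩ + (-0.08068 + 0.8152i)|1⟩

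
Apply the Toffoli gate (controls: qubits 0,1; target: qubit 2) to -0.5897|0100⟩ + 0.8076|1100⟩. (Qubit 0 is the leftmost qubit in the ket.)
-0.5897|0100⟩ + 0.8076|1110⟩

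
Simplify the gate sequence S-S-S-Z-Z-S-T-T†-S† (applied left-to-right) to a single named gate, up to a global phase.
S†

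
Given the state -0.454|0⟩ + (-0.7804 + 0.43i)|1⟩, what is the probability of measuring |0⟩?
0.2061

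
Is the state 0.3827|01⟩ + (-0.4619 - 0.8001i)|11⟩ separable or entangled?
Separable

Writing the state as a|00⟩ + b|01⟩ + c|10⟩ + d|11⟩, it is a product state iff ad − bc = 0.
Here (a, b, c, d) = (0, 0.3827, 0, (-0.4619 - 0.8001i)): ad − bc = (0)(-0.4619 - 0.8001i) − (0.3827)(0) = 0, so the state is separable.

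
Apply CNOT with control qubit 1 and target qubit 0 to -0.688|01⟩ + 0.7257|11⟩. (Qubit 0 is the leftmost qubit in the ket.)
0.7257|01⟩ - 0.688|11⟩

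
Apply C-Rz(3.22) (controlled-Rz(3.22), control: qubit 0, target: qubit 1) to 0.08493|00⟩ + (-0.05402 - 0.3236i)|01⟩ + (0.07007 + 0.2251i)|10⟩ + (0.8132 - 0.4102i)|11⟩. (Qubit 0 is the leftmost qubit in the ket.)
0.08493|00⟩ + (-0.05402 - 0.3236i)|01⟩ + (0.2222 - 0.07884i)|10⟩ + (0.378 + 0.8287i)|11⟩

C-Rz(3.22) leaves the control-|0⟩ kets |00⟩, |01⟩ unchanged and applies Rz(3.22) to qubit 1 on the control-|1⟩ pair (|10⟩, |11⟩).
Rz(3.22) = [[e^(−iθ/2), 0], [0, e^(iθ/2)]] with e^(±iθ/2) = cos(θ/2) ± i·sin(θ/2); θ = 3.22, cos(θ/2) ≈ -0.0391936, sin(θ/2) ≈ 0.999232.
With a = amp(|10⟩) = (0.07007 + 0.2251i) and b = amp(|11⟩) = (0.8132 - 0.4102i):
new amp(|10⟩) = (-0.0391936 - 0.999232i)·a = (0.2222 - 0.07884i)
new amp(|11⟩) = (-0.0391936 + 0.999232i)·b = (0.378 + 0.8287i)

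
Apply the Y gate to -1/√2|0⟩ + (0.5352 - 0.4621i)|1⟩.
(-0.4621 - 0.5352i)|0⟩ - (1/√2)i|1⟩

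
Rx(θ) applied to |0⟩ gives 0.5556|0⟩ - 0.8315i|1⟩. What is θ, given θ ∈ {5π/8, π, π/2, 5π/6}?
5π/8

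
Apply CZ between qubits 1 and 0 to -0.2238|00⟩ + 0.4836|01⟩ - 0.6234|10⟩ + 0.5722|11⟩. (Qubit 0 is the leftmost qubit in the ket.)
-0.2238|00⟩ + 0.4836|01⟩ - 0.6234|10⟩ - 0.5722|11⟩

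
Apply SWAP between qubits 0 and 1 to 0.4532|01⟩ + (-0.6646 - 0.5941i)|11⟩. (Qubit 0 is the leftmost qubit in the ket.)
0.4532|10⟩ + (-0.6646 - 0.5941i)|11⟩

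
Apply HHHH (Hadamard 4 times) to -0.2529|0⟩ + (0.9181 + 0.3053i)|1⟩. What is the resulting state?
-0.2529|0⟩ + (0.9181 + 0.3053i)|1⟩

H² = I, so an even number of Hadamards cancels: H^4 = I and the state is unchanged.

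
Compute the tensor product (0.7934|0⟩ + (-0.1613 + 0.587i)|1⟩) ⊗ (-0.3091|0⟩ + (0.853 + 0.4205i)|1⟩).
-0.2452|00⟩ + (0.6768 + 0.3336i)|01⟩ + (0.04986 - 0.1814i)|10⟩ + (-0.3844 + 0.4329i)|11⟩

amp(|b₁b₂…⟩) = product of the factor amplitudes for bits b₁, b₂, …; only kets whose every factor amplitude is nonzero survive.
|00⟩: (0.7934)(-0.3091) = -0.2452
|01⟩: (0.7934)(0.853 + 0.4205i) = (0.6768 + 0.3336i)
|10⟩: (-0.1613 + 0.587i)(-0.3091) = (0.04986 - 0.1814i)
|11⟩: (-0.1613 + 0.587i)(0.853 + 0.4205i) = (-0.3844 + 0.4329i)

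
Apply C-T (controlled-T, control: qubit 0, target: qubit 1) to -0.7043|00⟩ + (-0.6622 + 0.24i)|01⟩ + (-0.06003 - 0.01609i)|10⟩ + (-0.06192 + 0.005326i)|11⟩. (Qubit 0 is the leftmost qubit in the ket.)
-0.7043|00⟩ + (-0.6622 + 0.24i)|01⟩ + (-0.06003 - 0.01609i)|10⟩ + (-0.04755 - 0.04002i)|11⟩

C-T leaves the control-|0⟩ kets |00⟩, |01⟩ unchanged and applies T to qubit 1 on the control-|1⟩ pair (|10⟩, |11⟩).
T = [[1, 0], [0, (1/√2 + (1/√2)i)]].
With a = amp(|10⟩) = (-0.06003 - 0.01609i) and b = amp(|11⟩) = (-0.06192 + 0.005326i):
new amp(|10⟩) = (1)·a = (-0.06003 - 0.01609i)
new amp(|11⟩) = (1/√2 + (1/√2)i)·b = (-0.04755 - 0.04002i)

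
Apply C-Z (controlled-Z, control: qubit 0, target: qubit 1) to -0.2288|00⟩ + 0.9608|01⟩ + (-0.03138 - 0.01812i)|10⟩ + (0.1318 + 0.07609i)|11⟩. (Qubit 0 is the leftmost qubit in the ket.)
-0.2288|00⟩ + 0.9608|01⟩ + (-0.03138 - 0.01812i)|10⟩ + (-0.1318 - 0.07609i)|11⟩

C-Z leaves the control-|0⟩ kets |00⟩, |01⟩ unchanged and applies Z to qubit 1 on the control-|1⟩ pair (|10⟩, |11⟩).
Z = [[1, 0], [0, -1]].
With a = amp(|10⟩) = (-0.03138 - 0.01812i) and b = amp(|11⟩) = (0.1318 + 0.07609i):
new amp(|10⟩) = (1)·a = (-0.03138 - 0.01812i)
new amp(|11⟩) = (-1)·b = (-0.1318 - 0.07609i)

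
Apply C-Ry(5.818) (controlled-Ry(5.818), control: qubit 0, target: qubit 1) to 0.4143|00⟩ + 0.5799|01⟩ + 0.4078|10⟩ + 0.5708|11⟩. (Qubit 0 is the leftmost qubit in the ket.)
0.4143|00⟩ + 0.5799|01⟩ - 0.5284|10⟩ - 0.4614|11⟩

C-Ry(5.818) leaves the control-|0⟩ kets |00⟩, |01⟩ unchanged and applies Ry(5.818) to qubit 1 on the control-|1⟩ pair (|10⟩, |11⟩).
Ry(5.818) = [[cos(θ/2), −sin(θ/2)], [sin(θ/2), cos(θ/2)]]; θ = 5.818, cos(θ/2) ≈ -0.973072, sin(θ/2) ≈ 0.230501.
With a = amp(|10⟩) = 0.4078 and b = amp(|11⟩) = 0.5708:
new amp(|10⟩) = (-0.973072)·a + (-0.230501)·b = -0.5284
new amp(|11⟩) = (0.230501)·a + (-0.973072)·b = -0.4614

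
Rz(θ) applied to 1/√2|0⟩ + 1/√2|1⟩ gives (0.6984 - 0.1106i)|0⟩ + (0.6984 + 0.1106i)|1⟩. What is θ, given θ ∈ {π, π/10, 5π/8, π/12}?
π/10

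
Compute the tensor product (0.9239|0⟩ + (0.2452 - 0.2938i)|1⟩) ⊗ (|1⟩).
0.9239|01⟩ + (0.2452 - 0.2938i)|11⟩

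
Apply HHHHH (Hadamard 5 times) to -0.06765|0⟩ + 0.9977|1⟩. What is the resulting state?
0.6576|0⟩ - 0.7533|1⟩

H² = I, so H^5 = H: a single Hadamard. With (a, b) = (-0.06765, 0.9977), H gives ((a + b)/√2, (a − b)/√2) = (0.6576, -0.7533).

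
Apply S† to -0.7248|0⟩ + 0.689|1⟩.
-0.7248|0⟩ - 0.689i|1⟩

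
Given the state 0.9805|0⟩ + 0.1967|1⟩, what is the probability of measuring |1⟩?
0.03869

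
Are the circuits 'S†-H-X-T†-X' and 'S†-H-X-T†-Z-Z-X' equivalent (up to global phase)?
Yes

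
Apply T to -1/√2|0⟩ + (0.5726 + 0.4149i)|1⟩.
-1/√2|0⟩ + (0.1115 + 0.6983i)|1⟩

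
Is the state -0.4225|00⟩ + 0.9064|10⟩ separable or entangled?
Separable

Writing the state as a|00⟩ + b|01⟩ + c|10⟩ + d|11⟩, it is a product state iff ad − bc = 0.
Here (a, b, c, d) = (-0.4225, 0, 0.9064, 0): ad − bc = (-0.4225)(0) − (0)(0.9064) = 0, so the state is separable.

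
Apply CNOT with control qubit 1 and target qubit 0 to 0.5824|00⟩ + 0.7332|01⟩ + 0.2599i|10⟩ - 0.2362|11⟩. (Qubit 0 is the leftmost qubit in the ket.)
0.5824|00⟩ - 0.2362|01⟩ + 0.2599i|10⟩ + 0.7332|11⟩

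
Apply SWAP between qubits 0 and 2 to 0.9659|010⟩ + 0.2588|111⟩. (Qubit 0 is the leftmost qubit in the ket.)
0.9659|010⟩ + 0.2588|111⟩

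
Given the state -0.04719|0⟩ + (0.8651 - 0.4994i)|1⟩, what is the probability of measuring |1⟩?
0.9978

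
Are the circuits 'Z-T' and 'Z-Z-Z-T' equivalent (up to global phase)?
Yes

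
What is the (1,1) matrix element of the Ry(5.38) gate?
-0.8998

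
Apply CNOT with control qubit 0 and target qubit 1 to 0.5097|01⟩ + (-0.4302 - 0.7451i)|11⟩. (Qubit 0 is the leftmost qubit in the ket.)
0.5097|01⟩ + (-0.4302 - 0.7451i)|10⟩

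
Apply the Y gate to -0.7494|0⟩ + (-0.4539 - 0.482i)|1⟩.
(-0.482 + 0.4539i)|0⟩ - 0.7494i|1⟩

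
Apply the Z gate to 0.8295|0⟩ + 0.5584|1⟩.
0.8295|0⟩ - 0.5584|1⟩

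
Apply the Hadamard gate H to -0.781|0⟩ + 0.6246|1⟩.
-0.1106|0⟩ - 0.9939|1⟩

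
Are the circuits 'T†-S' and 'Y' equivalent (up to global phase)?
No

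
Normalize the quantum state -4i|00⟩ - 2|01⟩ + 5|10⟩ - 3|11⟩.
-0.5443i|00⟩ - 0.2722|01⟩ + 0.6804|10⟩ - 1/√6|11⟩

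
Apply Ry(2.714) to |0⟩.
0.2122|0⟩ + 0.9772|1⟩

Ry(2.714) = [[cos(θ/2), −sin(θ/2)], [sin(θ/2), cos(θ/2)]]; θ = 2.714, cos(θ/2) ≈ 0.212171, sin(θ/2) ≈ 0.977232.
With a = amp(|0⟩) = 1 and b = amp(|1⟩) = 0:
new amp(|0⟩) = (0.212171)·a + (-0.977232)·b = 0.2122
new amp(|1⟩) = (0.977232)·a + (0.212171)·b = 0.9772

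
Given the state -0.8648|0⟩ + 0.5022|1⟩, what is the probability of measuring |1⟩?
0.2522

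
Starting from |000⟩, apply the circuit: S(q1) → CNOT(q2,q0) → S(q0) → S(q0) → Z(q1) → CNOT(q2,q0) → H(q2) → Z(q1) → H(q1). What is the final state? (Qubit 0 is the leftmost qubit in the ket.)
1/2|000⟩ + 1/2|001⟩ + 1/2|010⟩ + 1/2|011⟩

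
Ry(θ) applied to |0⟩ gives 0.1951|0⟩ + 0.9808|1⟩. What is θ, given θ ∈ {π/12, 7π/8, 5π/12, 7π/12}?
7π/8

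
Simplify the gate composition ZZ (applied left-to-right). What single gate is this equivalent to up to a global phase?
I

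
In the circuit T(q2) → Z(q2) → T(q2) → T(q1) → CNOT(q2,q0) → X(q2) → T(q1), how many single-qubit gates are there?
6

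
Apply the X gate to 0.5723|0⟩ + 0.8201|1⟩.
0.8201|0⟩ + 0.5723|1⟩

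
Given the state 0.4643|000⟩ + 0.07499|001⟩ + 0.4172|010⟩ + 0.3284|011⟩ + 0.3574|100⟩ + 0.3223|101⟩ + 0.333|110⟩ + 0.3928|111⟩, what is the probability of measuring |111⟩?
0.1543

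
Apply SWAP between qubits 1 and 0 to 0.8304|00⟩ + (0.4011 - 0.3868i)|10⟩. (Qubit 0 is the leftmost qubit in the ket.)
0.8304|00⟩ + (0.4011 - 0.3868i)|01⟩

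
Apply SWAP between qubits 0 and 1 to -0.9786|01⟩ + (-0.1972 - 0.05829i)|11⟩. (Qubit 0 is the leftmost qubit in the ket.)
-0.9786|10⟩ + (-0.1972 - 0.05829i)|11⟩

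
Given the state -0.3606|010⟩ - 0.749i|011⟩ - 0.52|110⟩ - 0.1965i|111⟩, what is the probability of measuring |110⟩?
0.2704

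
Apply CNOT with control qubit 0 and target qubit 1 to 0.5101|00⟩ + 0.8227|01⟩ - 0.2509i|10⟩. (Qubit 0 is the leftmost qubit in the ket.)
0.5101|00⟩ + 0.8227|01⟩ - 0.2509i|11⟩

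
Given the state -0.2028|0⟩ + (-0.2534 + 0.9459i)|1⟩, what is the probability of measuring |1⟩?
0.9589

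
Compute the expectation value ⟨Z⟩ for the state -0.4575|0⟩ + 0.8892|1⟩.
-0.5814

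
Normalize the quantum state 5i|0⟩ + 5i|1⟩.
(1/√2)i|0⟩ + (1/√2)i|1⟩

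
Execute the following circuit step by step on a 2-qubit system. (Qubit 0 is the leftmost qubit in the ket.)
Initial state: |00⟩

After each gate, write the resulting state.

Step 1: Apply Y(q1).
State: i|01⟩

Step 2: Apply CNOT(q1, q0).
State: i|11⟩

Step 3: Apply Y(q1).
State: |10⟩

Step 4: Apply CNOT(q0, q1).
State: |11⟩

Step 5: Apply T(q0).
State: (1/√2 + (1/√2)i)|11⟩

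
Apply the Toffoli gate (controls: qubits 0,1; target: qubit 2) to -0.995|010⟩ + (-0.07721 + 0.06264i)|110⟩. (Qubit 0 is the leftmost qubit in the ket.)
-0.995|010⟩ + (-0.07721 + 0.06264i)|111⟩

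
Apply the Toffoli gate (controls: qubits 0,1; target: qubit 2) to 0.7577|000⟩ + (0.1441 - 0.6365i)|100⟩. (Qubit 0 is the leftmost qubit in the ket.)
0.7577|000⟩ + (0.1441 - 0.6365i)|100⟩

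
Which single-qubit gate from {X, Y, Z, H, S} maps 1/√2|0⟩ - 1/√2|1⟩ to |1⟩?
H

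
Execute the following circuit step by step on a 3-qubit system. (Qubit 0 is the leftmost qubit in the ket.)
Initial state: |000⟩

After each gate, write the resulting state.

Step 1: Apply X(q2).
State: |001⟩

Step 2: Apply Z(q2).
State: -|001⟩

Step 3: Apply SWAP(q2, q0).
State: -|100⟩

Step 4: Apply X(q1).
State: -|110⟩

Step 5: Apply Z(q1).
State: |110⟩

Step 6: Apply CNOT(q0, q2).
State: |111⟩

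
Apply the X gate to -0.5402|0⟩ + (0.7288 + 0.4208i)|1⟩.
(0.7288 + 0.4208i)|0⟩ - 0.5402|1⟩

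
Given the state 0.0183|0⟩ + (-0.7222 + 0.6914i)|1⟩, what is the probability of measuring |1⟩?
0.9996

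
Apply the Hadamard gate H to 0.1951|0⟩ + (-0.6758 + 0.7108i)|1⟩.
(-0.3399 + 0.5026i)|0⟩ + (0.6158 - 0.5026i)|1⟩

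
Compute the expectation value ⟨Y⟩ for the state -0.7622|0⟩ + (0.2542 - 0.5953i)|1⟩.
0.9075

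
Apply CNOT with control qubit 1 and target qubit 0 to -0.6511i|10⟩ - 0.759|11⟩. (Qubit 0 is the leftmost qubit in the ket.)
-0.759|01⟩ - 0.6511i|10⟩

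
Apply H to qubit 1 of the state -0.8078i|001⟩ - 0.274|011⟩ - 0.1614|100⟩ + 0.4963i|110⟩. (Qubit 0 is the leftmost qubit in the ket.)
(-0.1937 - 0.5712i)|001⟩ + (0.1937 - 0.5712i)|011⟩ + (-0.1141 + 0.3509i)|100⟩ + (-0.1141 - 0.3509i)|110⟩

H on qubit 1 mixes each pair of kets that differ only in qubit 1: amplitudes (a, b) of (|…0…⟩, |…1…⟩) become ((a + b)/√2, (a − b)/√2). Kets absent from the input have amplitude 0.
(|001⟩, |011⟩): (a, b) = (-0.8078i, -0.274) → ((-0.1937 - 0.5712i), (0.1937 - 0.5712i))
(|100⟩, |110⟩): (a, b) = (-0.1614, 0.4963i) → ((-0.1141 + 0.3509i), (-0.1141 - 0.3509i))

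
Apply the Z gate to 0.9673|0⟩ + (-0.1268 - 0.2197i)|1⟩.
0.9673|0⟩ + (0.1268 + 0.2197i)|1⟩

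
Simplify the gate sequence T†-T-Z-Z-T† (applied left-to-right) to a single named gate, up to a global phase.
T†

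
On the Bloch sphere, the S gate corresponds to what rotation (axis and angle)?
Rotation by π/2 around the z-axis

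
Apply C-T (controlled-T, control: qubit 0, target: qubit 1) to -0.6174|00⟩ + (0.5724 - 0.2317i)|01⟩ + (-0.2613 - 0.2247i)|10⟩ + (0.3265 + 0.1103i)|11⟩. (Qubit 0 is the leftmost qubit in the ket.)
-0.6174|00⟩ + (0.5724 - 0.2317i)|01⟩ + (-0.2613 - 0.2247i)|10⟩ + (0.1529 + 0.3089i)|11⟩

C-T leaves the control-|0⟩ kets |00⟩, |01⟩ unchanged and applies T to qubit 1 on the control-|1⟩ pair (|10⟩, |11⟩).
T = [[1, 0], [0, (1/√2 + (1/√2)i)]].
With a = amp(|10⟩) = (-0.2613 - 0.2247i) and b = amp(|11⟩) = (0.3265 + 0.1103i):
new amp(|10⟩) = (1)·a = (-0.2613 - 0.2247i)
new amp(|11⟩) = (1/√2 + (1/√2)i)·b = (0.1529 + 0.3089i)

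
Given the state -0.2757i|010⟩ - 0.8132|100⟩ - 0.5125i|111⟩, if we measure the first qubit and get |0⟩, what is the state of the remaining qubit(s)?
-i|10⟩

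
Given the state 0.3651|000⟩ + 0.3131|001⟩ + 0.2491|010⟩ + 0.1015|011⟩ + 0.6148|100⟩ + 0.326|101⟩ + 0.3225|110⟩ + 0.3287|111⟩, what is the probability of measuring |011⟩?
0.0103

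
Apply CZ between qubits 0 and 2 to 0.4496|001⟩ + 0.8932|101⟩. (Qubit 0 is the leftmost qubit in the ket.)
0.4496|001⟩ - 0.8932|101⟩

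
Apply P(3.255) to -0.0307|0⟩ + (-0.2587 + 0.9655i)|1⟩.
-0.0307|0⟩ + (0.3663 - 0.93i)|1⟩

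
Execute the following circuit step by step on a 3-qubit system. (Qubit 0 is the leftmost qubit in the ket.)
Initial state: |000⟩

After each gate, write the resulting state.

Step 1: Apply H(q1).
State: 1/√2|000⟩ + 1/√2|010⟩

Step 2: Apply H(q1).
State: |000⟩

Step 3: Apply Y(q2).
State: i|001⟩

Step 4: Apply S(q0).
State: i|001⟩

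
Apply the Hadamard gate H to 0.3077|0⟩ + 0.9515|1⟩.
0.8904|0⟩ - 0.4552|1⟩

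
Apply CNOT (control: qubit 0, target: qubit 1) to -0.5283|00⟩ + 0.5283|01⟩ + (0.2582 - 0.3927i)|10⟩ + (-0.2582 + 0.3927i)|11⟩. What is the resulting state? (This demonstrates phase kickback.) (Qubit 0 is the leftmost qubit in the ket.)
-0.5283|00⟩ + 0.5283|01⟩ + (-0.2582 + 0.3927i)|10⟩ + (0.2582 - 0.3927i)|11⟩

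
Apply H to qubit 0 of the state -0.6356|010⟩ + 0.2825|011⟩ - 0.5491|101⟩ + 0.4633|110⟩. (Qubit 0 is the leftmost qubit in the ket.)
-0.3883|001⟩ - 0.1218|010⟩ + 0.1998|011⟩ + 0.3883|101⟩ - 0.777|110⟩ + 0.1998|111⟩

H on qubit 0 mixes each pair of kets that differ only in qubit 0: amplitudes (a, b) of (|…0…⟩, |…1…⟩) become ((a + b)/√2, (a − b)/√2). Kets absent from the input have amplitude 0.
(|001⟩, |101⟩): (a, b) = (0, -0.5491) → (-0.3883, 0.3883)
(|010⟩, |110⟩): (a, b) = (-0.6356, 0.4633) → (-0.1218, -0.777)
(|011⟩, |111⟩): (a, b) = (0.2825, 0) → (0.1998, 0.1998)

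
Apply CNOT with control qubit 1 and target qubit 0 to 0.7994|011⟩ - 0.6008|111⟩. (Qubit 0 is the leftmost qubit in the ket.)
-0.6008|011⟩ + 0.7994|111⟩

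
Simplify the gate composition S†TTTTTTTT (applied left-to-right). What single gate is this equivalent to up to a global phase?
S†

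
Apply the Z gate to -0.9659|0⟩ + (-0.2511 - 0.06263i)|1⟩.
-0.9659|0⟩ + (0.2511 + 0.06263i)|1⟩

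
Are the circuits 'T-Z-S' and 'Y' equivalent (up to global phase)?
No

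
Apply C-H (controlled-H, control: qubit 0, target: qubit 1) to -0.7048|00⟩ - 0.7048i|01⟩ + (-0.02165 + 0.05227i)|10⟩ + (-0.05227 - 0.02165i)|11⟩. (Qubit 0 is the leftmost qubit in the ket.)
-0.7048|00⟩ - 0.7048i|01⟩ + (-0.05227 + 0.02165i)|10⟩ + (0.02165 + 0.05227i)|11⟩

C-H leaves the control-|0⟩ kets |00⟩, |01⟩ unchanged and applies H to qubit 1 on the control-|1⟩ pair (|10⟩, |11⟩).
H = [[1/√2, 1/√2], [1/√2, -1/√2]].
With a = amp(|10⟩) = (-0.02165 + 0.05227i) and b = amp(|11⟩) = (-0.05227 - 0.02165i):
new amp(|10⟩) = (1/√2)·a + (1/√2)·b = (-0.05227 + 0.02165i)
new amp(|11⟩) = (1/√2)·a + (-1/√2)·b = (0.02165 + 0.05227i)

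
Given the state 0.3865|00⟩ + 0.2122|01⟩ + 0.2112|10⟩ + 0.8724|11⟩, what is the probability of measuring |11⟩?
0.7611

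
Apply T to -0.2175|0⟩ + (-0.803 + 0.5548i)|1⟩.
-0.2175|0⟩ + (-0.9601 - 0.1755i)|1⟩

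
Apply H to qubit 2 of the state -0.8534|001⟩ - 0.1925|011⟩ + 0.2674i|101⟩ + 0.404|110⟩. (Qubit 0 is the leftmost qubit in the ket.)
-0.6034|000⟩ + 0.6034|001⟩ - 0.1361|010⟩ + 0.1361|011⟩ + 0.1891i|100⟩ - 0.1891i|101⟩ + 0.2857|110⟩ + 0.2857|111⟩

H on qubit 2 mixes each pair of kets that differ only in qubit 2: amplitudes (a, b) of (|…0…⟩, |…1…⟩) become ((a + b)/√2, (a − b)/√2). Kets absent from the input have amplitude 0.
(|000⟩, |001⟩): (a, b) = (0, -0.8534) → (-0.6034, 0.6034)
(|010⟩, |011⟩): (a, b) = (0, -0.1925) → (-0.1361, 0.1361)
(|100⟩, |101⟩): (a, b) = (0, 0.2674i) → (0.1891i, -0.1891i)
(|110⟩, |111⟩): (a, b) = (0.404, 0) → (0.2857, 0.2857)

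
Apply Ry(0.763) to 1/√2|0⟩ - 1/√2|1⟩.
0.9195|0⟩ - 0.393|1⟩

Ry(0.763) = [[cos(θ/2), −sin(θ/2)], [sin(θ/2), cos(θ/2)]]; θ = 0.763, cos(θ/2) ≈ 0.928107, sin(θ/2) ≈ 0.372313.
With a = amp(|0⟩) = 1/√2 and b = amp(|1⟩) = -1/√2:
new amp(|0⟩) = (0.928107)·a + (-0.372313)·b = 0.9195
new amp(|1⟩) = (0.372313)·a + (0.928107)·b = -0.393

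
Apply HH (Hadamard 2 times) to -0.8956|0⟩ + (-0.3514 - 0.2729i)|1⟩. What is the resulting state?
-0.8956|0⟩ + (-0.3514 - 0.2729i)|1⟩

H² = I, so an even number of Hadamards cancels: H^2 = I and the state is unchanged.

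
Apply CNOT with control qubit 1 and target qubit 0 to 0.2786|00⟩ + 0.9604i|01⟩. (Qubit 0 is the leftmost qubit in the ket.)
0.2786|00⟩ + 0.9604i|11⟩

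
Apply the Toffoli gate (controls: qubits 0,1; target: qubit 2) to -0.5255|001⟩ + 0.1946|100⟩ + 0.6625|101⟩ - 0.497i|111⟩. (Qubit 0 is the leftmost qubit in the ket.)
-0.5255|001⟩ + 0.1946|100⟩ + 0.6625|101⟩ - 0.497i|110⟩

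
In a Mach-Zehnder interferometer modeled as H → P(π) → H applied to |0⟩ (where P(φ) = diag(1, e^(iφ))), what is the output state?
|1⟩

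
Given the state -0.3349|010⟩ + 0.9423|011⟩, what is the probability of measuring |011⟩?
0.8879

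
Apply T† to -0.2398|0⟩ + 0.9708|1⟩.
-0.2398|0⟩ + (0.6865 - 0.6865i)|1⟩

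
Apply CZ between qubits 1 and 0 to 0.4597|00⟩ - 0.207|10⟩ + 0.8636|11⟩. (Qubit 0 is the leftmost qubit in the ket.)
0.4597|00⟩ - 0.207|10⟩ - 0.8636|11⟩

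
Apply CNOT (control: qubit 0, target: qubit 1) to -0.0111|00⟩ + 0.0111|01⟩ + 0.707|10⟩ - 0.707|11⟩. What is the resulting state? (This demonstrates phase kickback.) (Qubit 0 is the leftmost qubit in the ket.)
-0.0111|00⟩ + 0.0111|01⟩ - 0.707|10⟩ + 0.707|11⟩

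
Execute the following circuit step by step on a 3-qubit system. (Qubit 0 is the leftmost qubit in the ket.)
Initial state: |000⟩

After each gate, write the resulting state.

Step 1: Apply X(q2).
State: |001⟩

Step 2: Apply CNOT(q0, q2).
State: |001⟩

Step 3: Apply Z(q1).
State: |001⟩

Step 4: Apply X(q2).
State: |000⟩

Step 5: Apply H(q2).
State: 1/√2|000⟩ + 1/√2|001⟩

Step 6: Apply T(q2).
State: 1/√2|000⟩ + (1/2 + (1/2)i)|001⟩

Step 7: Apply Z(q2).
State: 1/√2|000⟩ + (-1/2 - (1/2)i)|001⟩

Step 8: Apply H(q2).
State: (0.1464 - (1/√8)i)|000⟩ + (0.8536 + (1/√8)i)|001⟩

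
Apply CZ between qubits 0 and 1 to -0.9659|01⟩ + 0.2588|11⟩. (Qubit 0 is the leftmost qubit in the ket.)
-0.9659|01⟩ - 0.2588|11⟩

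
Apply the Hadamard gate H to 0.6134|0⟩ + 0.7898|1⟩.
0.9922|0⟩ - 0.1247|1⟩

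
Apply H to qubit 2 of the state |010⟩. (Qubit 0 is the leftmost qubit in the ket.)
1/√2|010⟩ + 1/√2|011⟩

H on qubit 2 mixes each pair of kets that differ only in qubit 2: amplitudes (a, b) of (|…0…⟩, |…1…⟩) become ((a + b)/√2, (a − b)/√2). Kets absent from the input have amplitude 0.
(|010⟩, |011⟩): (a, b) = (1, 0) → (1/√2, 1/√2)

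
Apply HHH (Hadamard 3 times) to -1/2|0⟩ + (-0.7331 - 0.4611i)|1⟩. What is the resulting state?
(-0.8719 - 0.326i)|0⟩ + (0.1648 + 0.326i)|1⟩

H² = I, so H^3 = H: a single Hadamard. With (a, b) = (-1/2, (-0.7331 - 0.4611i)), H gives ((a + b)/√2, (a − b)/√2) = ((-0.8719 - 0.326i), (0.1648 + 0.326i)).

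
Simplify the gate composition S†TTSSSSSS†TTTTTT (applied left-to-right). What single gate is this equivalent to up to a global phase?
S†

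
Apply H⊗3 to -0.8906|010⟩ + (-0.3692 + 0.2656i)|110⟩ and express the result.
(-0.4454 + 0.0939i)|000⟩ + (-0.4454 + 0.0939i)|001⟩ + (0.4454 - 0.0939i)|010⟩ + (0.4454 - 0.0939i)|011⟩ + (-0.1843 - 0.0939i)|100⟩ + (-0.1843 - 0.0939i)|101⟩ + (0.1843 + 0.0939i)|110⟩ + (0.1843 + 0.0939i)|111⟩

H⊗3 gives amp(|y⟩) = (1/2√2) Σ_x (−1)^(x·y) amp(|x⟩), where x·y is the number of positions in which both x and y have a 1.
|000⟩: (-0.8906 + (-0.3692 + 0.2656i))/(2√2) = (-0.4454 + 0.0939i)
|001⟩: (-0.8906 + (-0.3692 + 0.2656i))/(2√2) = (-0.4454 + 0.0939i)
|010⟩: (0.8906 - (-0.3692 + 0.2656i))/(2√2) = (0.4454 - 0.0939i)
|011⟩: (0.8906 - (-0.3692 + 0.2656i))/(2√2) = (0.4454 - 0.0939i)
|100⟩: (-0.8906 - (-0.3692 + 0.2656i))/(2√2) = (-0.1843 - 0.0939i)
|101⟩: (-0.8906 - (-0.3692 + 0.2656i))/(2√2) = (-0.1843 - 0.0939i)
|110⟩: (0.8906 + (-0.3692 + 0.2656i))/(2√2) = (0.1843 + 0.0939i)
|111⟩: (0.8906 + (-0.3692 + 0.2656i))/(2√2) = (0.1843 + 0.0939i)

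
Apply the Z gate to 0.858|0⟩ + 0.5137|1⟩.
0.858|0⟩ - 0.5137|1⟩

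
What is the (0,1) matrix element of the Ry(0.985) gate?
-0.4728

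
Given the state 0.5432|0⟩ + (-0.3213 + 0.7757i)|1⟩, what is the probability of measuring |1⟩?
0.7049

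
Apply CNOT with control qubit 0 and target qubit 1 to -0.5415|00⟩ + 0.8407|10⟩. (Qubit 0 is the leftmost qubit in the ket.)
-0.5415|00⟩ + 0.8407|11⟩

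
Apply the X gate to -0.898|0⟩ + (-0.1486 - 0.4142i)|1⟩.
(-0.1486 - 0.4142i)|0⟩ - 0.898|1⟩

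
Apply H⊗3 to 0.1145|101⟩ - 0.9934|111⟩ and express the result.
-0.3107|000⟩ + 0.3107|001⟩ + 0.3917|010⟩ - 0.3917|011⟩ + 0.3107|100⟩ - 0.3107|101⟩ - 0.3917|110⟩ + 0.3917|111⟩

H⊗3 gives amp(|y⟩) = (1/2√2) Σ_x (−1)^(x·y) amp(|x⟩), where x·y is the number of positions in which both x and y have a 1.
|000⟩: (0.1145 - 0.9934)/(2√2) = -0.3107
|001⟩: (-0.1145 + 0.9934)/(2√2) = 0.3107
|010⟩: (0.1145 + 0.9934)/(2√2) = 0.3917
|011⟩: (-0.1145 - 0.9934)/(2√2) = -0.3917
|100⟩: (-0.1145 + 0.9934)/(2√2) = 0.3107
|101⟩: (0.1145 - 0.9934)/(2√2) = -0.3107
|110⟩: (-0.1145 - 0.9934)/(2√2) = -0.3917
|111⟩: (0.1145 + 0.9934)/(2√2) = 0.3917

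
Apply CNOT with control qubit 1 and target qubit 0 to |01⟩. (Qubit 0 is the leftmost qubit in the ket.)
|11⟩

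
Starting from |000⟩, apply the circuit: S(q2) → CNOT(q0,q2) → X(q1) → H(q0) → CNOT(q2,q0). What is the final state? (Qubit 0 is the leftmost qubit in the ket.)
1/√2|010⟩ + 1/√2|110⟩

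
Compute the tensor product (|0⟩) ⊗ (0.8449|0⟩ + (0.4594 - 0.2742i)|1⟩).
0.8449|00⟩ + (0.4594 - 0.2742i)|01⟩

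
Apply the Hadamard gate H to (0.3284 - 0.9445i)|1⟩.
(0.2322 - 0.6679i)|0⟩ + (-0.2322 + 0.6679i)|1⟩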